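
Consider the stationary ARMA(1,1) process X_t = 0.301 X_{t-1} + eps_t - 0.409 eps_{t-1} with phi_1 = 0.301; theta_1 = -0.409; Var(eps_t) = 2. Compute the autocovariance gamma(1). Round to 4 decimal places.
\gamma(1) = -0.2083

Multiply the model equation by X_{t-k} and take expectations. With theta_0 = psi_0 = 1 and psi_j the MA(infinity) weights, this gives
  gamma(k) - sum_i phi_i gamma(k-i) = c_k,
  c_k = sigma^2 * sum_{j=k..q} theta_j psi_{j-k}   (c_k = 0 for k > q),
using gamma(-m) = gamma(m).
psi-weights needed (psi_j = theta_j + sum_i phi_i psi_{j-i}):
  psi_1 = theta_1 + phi_1 = -0.409 + (0.301) = -0.108
Right-hand sides:
  c_0 = sigma^2 (1 + theta_1 psi_1) = 2 * (1 + (-0.409)(-0.108)) = 2 * 1.044172 = 2.088344
  c_1 = sigma^2 theta_1 = 2 * (-0.409) = -0.818
  c_2 = 0
Equations for k = 0 and k = 1 (AR order 1):
  gamma(0) = phi_1 gamma(1) + c_0
  gamma(1) = phi_1 gamma(0) + c_1
Substituting the second into the first: gamma(0) (1 - phi_1^2) = c_0 + phi_1 c_1, so
  gamma(0) = (c_0 + phi_1 c_1) / (1 - phi_1^2) = (2.088344 + (0.301)(-0.818)) / (1 - (0.301)^2) = 1.842126 / 0.909399 = 2.025652.
  gamma(1) = phi_1 gamma(0) + c_1 = (0.301)(2.025652) + (-0.818) = -0.208279.
Therefore gamma(1) = -0.2083 (to 4 decimal places).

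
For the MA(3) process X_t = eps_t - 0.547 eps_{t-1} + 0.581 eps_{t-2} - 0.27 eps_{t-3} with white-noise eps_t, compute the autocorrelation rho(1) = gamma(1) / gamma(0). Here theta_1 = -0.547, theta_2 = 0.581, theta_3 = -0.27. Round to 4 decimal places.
\rho(1) = -0.5976

For an MA(q) process with theta_0 = 1, the autocovariance is
  gamma(k) = sigma^2 * sum_{i=0..q-k} theta_i * theta_{i+k},
and rho(k) = gamma(k) / gamma(0). Sigma^2 cancels.
  numerator   = (1)*(-0.547) + (-0.547)*(0.581) + (0.581)*(-0.27) = -1.021677.
  denominator = (1)^2 + (-0.547)^2 + (0.581)^2 + (-0.27)^2 = 1.70967.
  rho(1) = -1.021677 / 1.70967 = -0.5976.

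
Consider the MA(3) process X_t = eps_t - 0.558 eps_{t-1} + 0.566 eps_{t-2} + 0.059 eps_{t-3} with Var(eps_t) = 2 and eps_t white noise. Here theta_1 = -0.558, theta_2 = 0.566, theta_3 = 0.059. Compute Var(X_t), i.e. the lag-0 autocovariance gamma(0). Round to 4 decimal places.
\gamma(0) = 3.2704

For an MA(q) process X_t = eps_t + sum_i theta_i eps_{t-i} with
Var(eps_t) = sigma^2, the variance is
  gamma(0) = sigma^2 * (1 + sum_i theta_i^2).
  sum_i theta_i^2 = (-0.558)^2 + (0.566)^2 + (0.059)^2 = 0.311364 + 0.320356 + 0.003481 = 0.635201.
  gamma(0) = 2 * (1 + 0.635201) = 2 * 1.635201 = 3.270402, which rounds to 3.2704.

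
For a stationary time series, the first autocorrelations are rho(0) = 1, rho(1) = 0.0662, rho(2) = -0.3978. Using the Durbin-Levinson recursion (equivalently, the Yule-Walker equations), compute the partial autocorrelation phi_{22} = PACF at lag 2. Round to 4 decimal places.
\phi_{22} = -0.4040

The PACF at lag k is phi_{kk}, the last component of the solution
to the Yule-Walker system G_k phi = r_k where
  (G_k)_{ij} = rho(|i - j|), (r_k)_i = rho(i), i,j = 1..k.
Equivalently, Durbin-Levinson gives phi_{kk} iteratively:
  phi_{11} = rho(1)
  phi_{kk} = [rho(k) - sum_{j=1..k-1} phi_{k-1,j} rho(k-j)]
            / [1 - sum_{j=1..k-1} phi_{k-1,j} rho(j)],
  phi_{k,j} = phi_{k-1,j} - phi_{kk} phi_{k-1,k-j},  j = 1..k-1.
Step k = 1:
  phi_11 = rho(1) = 0.0662.
Step k = 2:
  phi_22 = [rho(2) - phi_11 rho(1)] / [1 - phi_11 rho(1)] = [-0.3978 - (0.0662)(0.0662)] / [1 - (0.0662)(0.0662)]
         = -0.40218244 / 0.99561756 = -0.404.
Therefore phi_{22} = -0.4040.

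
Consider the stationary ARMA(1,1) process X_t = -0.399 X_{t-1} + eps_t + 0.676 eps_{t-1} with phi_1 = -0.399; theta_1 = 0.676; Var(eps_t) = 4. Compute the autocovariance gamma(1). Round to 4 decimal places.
\gamma(1) = 0.9624

Multiply the model equation by X_{t-k} and take expectations. With theta_0 = psi_0 = 1 and psi_j the MA(infinity) weights, this gives
  gamma(k) - sum_i phi_i gamma(k-i) = c_k,
  c_k = sigma^2 * sum_{j=k..q} theta_j psi_{j-k}   (c_k = 0 for k > q),
using gamma(-m) = gamma(m).
psi-weights needed (psi_j = theta_j + sum_i phi_i psi_{j-i}):
  psi_1 = theta_1 + phi_1 = 0.676 + (-0.399) = 0.277
Right-hand sides:
  c_0 = sigma^2 (1 + theta_1 psi_1) = 4 * (1 + (0.676)(0.277)) = 4 * 1.187252 = 4.749008
  c_1 = sigma^2 theta_1 = 4 * (0.676) = 2.704
  c_2 = 0
Equations for k = 0 and k = 1 (AR order 1):
  gamma(0) = phi_1 gamma(1) + c_0
  gamma(1) = phi_1 gamma(0) + c_1
Substituting the second into the first: gamma(0) (1 - phi_1^2) = c_0 + phi_1 c_1, so
  gamma(0) = (c_0 + phi_1 c_1) / (1 - phi_1^2) = (4.749008 + (-0.399)(2.704)) / (1 - (-0.399)^2) = 3.670112 / 0.840799 = 4.365029.
  gamma(1) = phi_1 gamma(0) + c_1 = (-0.399)(4.365029) + (2.704) = 0.962353.
Therefore gamma(1) = 0.9624 (to 4 decimal places).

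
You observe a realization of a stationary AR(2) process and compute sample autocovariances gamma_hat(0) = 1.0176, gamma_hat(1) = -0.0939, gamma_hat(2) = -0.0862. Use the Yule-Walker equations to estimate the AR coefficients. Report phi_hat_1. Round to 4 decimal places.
\hat\phi_{1} = -0.1010

The Yule-Walker equations for an AR(p) process read, in matrix form,
  Gamma_p phi = r_p,   with   (Gamma_p)_{ij} = gamma(|i - j|),
                       (r_p)_i = gamma(i),   i,j = 1..p.
Substitute the sample gammas (Toeplitz matrix and right-hand side of size 2):
  Gamma_p = [[1.0176, -0.0939], [-0.0939, 1.0176]]
  r_p     = [-0.0939, -0.0862]
Written out:
  1.0176 phi_1 - 0.0939 phi_2 = -0.0939
  -0.0939 phi_1 + 1.0176 phi_2 = -0.0862
Solve by Cramer's rule:
  det = gamma(0)^2 - gamma(1)^2 = (1.0176)^2 - (-0.0939)^2 = 1.03550976 - 0.00881721 = 1.02669255
  phi_hat_1 = [gamma(1) gamma(0) - gamma(1) gamma(2)] / det = [(-0.0939)(1.0176) - (-0.0939)(-0.0862)] / 1.02669255 = -0.10364682 / 1.02669255 = -0.101
  phi_hat_2 = [gamma(0) gamma(2) - gamma(1)^2] / det = [(1.0176)(-0.0862) - (-0.0939)^2] / 1.02669255 = -0.09653433 / 1.02669255 = -0.094
So phi_hat = [-0.1010, -0.0940].
Therefore phi_hat_1 = -0.1010.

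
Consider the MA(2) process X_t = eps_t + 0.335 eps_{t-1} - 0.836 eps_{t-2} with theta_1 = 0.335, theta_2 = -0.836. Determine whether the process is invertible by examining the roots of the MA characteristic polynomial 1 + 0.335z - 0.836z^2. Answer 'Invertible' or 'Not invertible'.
\text{Not invertible}

The MA(q) characteristic polynomial is P(z) = 1 + 0.335z - 0.836z^2.
Invertibility requires all roots to lie outside the unit circle, i.e. |z| > 1 for every root.
Set 1 + (0.335) z + (-0.836) z^2 = 0, i.e. a z^2 + b z + c = 0 with a = -0.836, b = 0.335, c = 1.
Discriminant D = b^2 - 4ac = (0.335)^2 - 4*(-0.836)*1 = 0.112225 - (-3.344) = 3.456225.
D >= 0, so the roots are real: z = (-b +/- sqrt(D)) / (2a) = (-0.335 +/- 1.859093) / (-1.672).
  z_1 = (-0.335 + 1.859093) / (-1.672) = -0.9115,   |z_1| = 0.9115.
  z_2 = (-0.335 - 1.859093) / (-1.672) = 1.3123,   |z_2| = 1.3123.
Moduli of all roots: 0.9115, 1.3123.
All moduli strictly greater than 1? No.
Verdict: Not invertible.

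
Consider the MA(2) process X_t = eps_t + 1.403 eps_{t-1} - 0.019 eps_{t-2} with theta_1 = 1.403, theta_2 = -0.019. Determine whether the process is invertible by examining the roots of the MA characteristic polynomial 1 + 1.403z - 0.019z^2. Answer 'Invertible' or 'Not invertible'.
\text{Not invertible}

The MA(q) characteristic polynomial is P(z) = 1 + 1.403z - 0.019z^2.
Invertibility requires all roots to lie outside the unit circle, i.e. |z| > 1 for every root.
Set 1 + (1.403) z + (-0.019) z^2 = 0, i.e. a z^2 + b z + c = 0 with a = -0.019, b = 1.403, c = 1.
Discriminant D = b^2 - 4ac = (1.403)^2 - 4*(-0.019)*1 = 1.968409 - (-0.076) = 2.044409.
D >= 0, so the roots are real: z = (-b +/- sqrt(D)) / (2a) = (-1.403 +/- 1.429828) / (-0.038).
  z_1 = (-1.403 + 1.429828) / (-0.038) = -0.706,   |z_1| = 0.706.
  z_2 = (-1.403 - 1.429828) / (-0.038) = 74.5481,   |z_2| = 74.5481.
Moduli of all roots: 0.7060, 74.5481.
All moduli strictly greater than 1? No.
Verdict: Not invertible.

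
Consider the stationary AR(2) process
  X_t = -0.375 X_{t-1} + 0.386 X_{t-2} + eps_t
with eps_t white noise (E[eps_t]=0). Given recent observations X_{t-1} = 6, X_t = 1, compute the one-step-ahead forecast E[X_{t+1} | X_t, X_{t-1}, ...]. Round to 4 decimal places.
E[X_{t+1} \mid \mathcal F_t] = 1.9410

For an AR(p) model X_t = c + sum_i phi_i X_{t-i} + eps_t, the
one-step-ahead conditional mean is
  E[X_{t+1} | X_t, ...] = c + sum_i phi_i X_{t+1-i}.
Substitute known values:
  E[X_{t+1} | ...] = (-0.375) * (1) + (0.386) * (6)
                   = 1.9410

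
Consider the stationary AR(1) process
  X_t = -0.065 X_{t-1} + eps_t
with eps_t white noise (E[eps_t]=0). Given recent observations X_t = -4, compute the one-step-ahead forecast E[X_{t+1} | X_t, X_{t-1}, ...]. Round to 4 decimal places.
E[X_{t+1} \mid \mathcal F_t] = 0.2600

For an AR(p) model X_t = c + sum_i phi_i X_{t-i} + eps_t, the
one-step-ahead conditional mean is
  E[X_{t+1} | X_t, ...] = c + sum_i phi_i X_{t+1-i}.
Substitute known values:
  E[X_{t+1} | ...] = (-0.065) * (-4)
                   = 0.2600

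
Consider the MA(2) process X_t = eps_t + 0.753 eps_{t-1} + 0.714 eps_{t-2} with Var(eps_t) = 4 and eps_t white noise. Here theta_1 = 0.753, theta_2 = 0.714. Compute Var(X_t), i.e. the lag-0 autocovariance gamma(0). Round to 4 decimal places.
\gamma(0) = 8.3072

For an MA(q) process X_t = eps_t + sum_i theta_i eps_{t-i} with
Var(eps_t) = sigma^2, the variance is
  gamma(0) = sigma^2 * (1 + sum_i theta_i^2).
  sum_i theta_i^2 = (0.753)^2 + (0.714)^2 = 0.567009 + 0.509796 = 1.076805.
  gamma(0) = 4 * (1 + 1.076805) = 4 * 2.076805 = 8.30722, which rounds to 8.3072.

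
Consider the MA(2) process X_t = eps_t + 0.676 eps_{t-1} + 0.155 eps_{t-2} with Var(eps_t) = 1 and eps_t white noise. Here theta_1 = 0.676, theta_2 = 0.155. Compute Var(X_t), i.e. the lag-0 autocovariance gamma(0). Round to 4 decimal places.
\gamma(0) = 1.4810

For an MA(q) process X_t = eps_t + sum_i theta_i eps_{t-i} with
Var(eps_t) = sigma^2, the variance is
  gamma(0) = sigma^2 * (1 + sum_i theta_i^2).
  sum_i theta_i^2 = (0.676)^2 + (0.155)^2 = 0.456976 + 0.024025 = 0.481001.
  gamma(0) = 1 * (1 + 0.481001) = 1 * 1.481001 = 1.481001, which rounds to 1.4810.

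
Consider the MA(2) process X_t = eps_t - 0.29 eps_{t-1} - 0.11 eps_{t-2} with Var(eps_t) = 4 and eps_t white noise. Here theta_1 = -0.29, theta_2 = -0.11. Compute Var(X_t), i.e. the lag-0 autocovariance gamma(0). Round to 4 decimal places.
\gamma(0) = 4.3848

For an MA(q) process X_t = eps_t + sum_i theta_i eps_{t-i} with
Var(eps_t) = sigma^2, the variance is
  gamma(0) = sigma^2 * (1 + sum_i theta_i^2).
  sum_i theta_i^2 = (-0.29)^2 + (-0.11)^2 = 0.0841 + 0.0121 = 0.0962.
  gamma(0) = 4 * (1 + 0.0962) = 4 * 1.0962 = 4.3848.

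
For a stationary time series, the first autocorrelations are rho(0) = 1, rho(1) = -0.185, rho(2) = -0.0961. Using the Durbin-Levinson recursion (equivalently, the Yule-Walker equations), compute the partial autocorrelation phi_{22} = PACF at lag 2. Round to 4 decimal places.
\phi_{22} = -0.1349

The PACF at lag k is phi_{kk}, the last component of the solution
to the Yule-Walker system G_k phi = r_k where
  (G_k)_{ij} = rho(|i - j|), (r_k)_i = rho(i), i,j = 1..k.
Equivalently, Durbin-Levinson gives phi_{kk} iteratively:
  phi_{11} = rho(1)
  phi_{kk} = [rho(k) - sum_{j=1..k-1} phi_{k-1,j} rho(k-j)]
            / [1 - sum_{j=1..k-1} phi_{k-1,j} rho(j)],
  phi_{k,j} = phi_{k-1,j} - phi_{kk} phi_{k-1,k-j},  j = 1..k-1.
Step k = 1:
  phi_11 = rho(1) = -0.185.
Step k = 2:
  phi_22 = [rho(2) - phi_11 rho(1)] / [1 - phi_11 rho(1)] = [-0.0961 - (-0.185)(-0.185)] / [1 - (-0.185)(-0.185)]
         = -0.130325 / 0.965775 = -0.1349.
Therefore phi_{22} = -0.1349.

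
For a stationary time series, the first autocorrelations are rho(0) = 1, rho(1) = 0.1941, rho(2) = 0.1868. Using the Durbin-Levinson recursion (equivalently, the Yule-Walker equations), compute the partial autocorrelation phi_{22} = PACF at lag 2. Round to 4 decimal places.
\phi_{22} = 0.1550

The PACF at lag k is phi_{kk}, the last component of the solution
to the Yule-Walker system G_k phi = r_k where
  (G_k)_{ij} = rho(|i - j|), (r_k)_i = rho(i), i,j = 1..k.
Equivalently, Durbin-Levinson gives phi_{kk} iteratively:
  phi_{11} = rho(1)
  phi_{kk} = [rho(k) - sum_{j=1..k-1} phi_{k-1,j} rho(k-j)]
            / [1 - sum_{j=1..k-1} phi_{k-1,j} rho(j)],
  phi_{k,j} = phi_{k-1,j} - phi_{kk} phi_{k-1,k-j},  j = 1..k-1.
Step k = 1:
  phi_11 = rho(1) = 0.1941.
Step k = 2:
  phi_22 = [rho(2) - phi_11 rho(1)] / [1 - phi_11 rho(1)] = [0.1868 - (0.1941)(0.1941)] / [1 - (0.1941)(0.1941)]
         = 0.14912519 / 0.96232519 = 0.155.
Therefore phi_{22} = 0.1550.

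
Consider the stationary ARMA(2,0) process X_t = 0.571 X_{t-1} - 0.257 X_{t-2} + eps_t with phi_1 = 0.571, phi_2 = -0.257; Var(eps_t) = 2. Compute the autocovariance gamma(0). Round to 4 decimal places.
\gamma(0) = 2.6982

Multiply the model equation by X_{t-k} and take expectations. With theta_0 = psi_0 = 1 and psi_j the MA(infinity) weights, this gives
  gamma(k) - sum_i phi_i gamma(k-i) = c_k,
  c_k = sigma^2 * sum_{j=k..q} theta_j psi_{j-k}   (c_k = 0 for k > q),
using gamma(-m) = gamma(m).
Pure AR (q = 0): c_0 = sigma^2 = 2, c_k = 0 for k >= 1.
Equations for k = 0, 1, 2 (AR order 2, c_2 = 0):
  (E0) gamma(0) = phi_1 gamma(1) + phi_2 gamma(2) + c_0
  (E1) gamma(1) = phi_1 gamma(0) + phi_2 gamma(1) + c_1
  (E2) gamma(2) = phi_1 gamma(1) + phi_2 gamma(0)
From (E1): gamma(1) = A gamma(0) + B with
  A = phi_1 / (1 - phi_2) = 0.571 / 1.257 = 0.454256,   B = c_1 / (1 - phi_2) = 0 / 1.257 = 0.
Insert (E2) into (E0): gamma(0) (1 - phi_2^2) = phi_1 (1 + phi_2) gamma(1) + c_0.
  phi_1 (1 + phi_2) = (0.571)(0.743) = 0.424253,   1 - phi_2^2 = 0.933951.
Replace gamma(1) by A gamma(0) + B and collect gamma(0):
  gamma(0) [0.933951 - (0.424253)(0.454256)] = c_0 = 2
  gamma(0) * 0.741231 = 2
  gamma(0) = 2 / 0.741231 = 2.698213.
Therefore gamma(0) = 2.6982 (to 4 decimal places).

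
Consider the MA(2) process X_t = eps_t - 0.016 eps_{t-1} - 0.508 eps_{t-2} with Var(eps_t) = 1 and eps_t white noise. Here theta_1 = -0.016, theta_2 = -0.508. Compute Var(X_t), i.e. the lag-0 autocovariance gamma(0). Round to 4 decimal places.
\gamma(0) = 1.2583

For an MA(q) process X_t = eps_t + sum_i theta_i eps_{t-i} with
Var(eps_t) = sigma^2, the variance is
  gamma(0) = sigma^2 * (1 + sum_i theta_i^2).
  sum_i theta_i^2 = (-0.016)^2 + (-0.508)^2 = 0.000256 + 0.258064 = 0.25832.
  gamma(0) = 1 * (1 + 0.25832) = 1 * 1.25832 = 1.25832, which rounds to 1.2583.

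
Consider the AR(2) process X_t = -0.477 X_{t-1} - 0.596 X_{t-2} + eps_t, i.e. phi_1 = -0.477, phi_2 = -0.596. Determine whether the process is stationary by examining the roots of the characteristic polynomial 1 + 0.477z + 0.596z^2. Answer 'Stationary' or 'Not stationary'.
\text{Stationary}

The AR(p) characteristic polynomial is P(z) = 1 + 0.477z + 0.596z^2.
Stationarity requires all roots to lie outside the unit circle, i.e. |z| > 1 for every root.
Set 1 + (0.477) z + (0.596) z^2 = 0, i.e. a z^2 + b z + c = 0 with a = 0.596, b = 0.477, c = 1.
Discriminant D = b^2 - 4ac = (0.477)^2 - 4*(0.596)*1 = 0.227529 - (2.384) = -2.156471.
D < 0, so the roots are the complex-conjugate pair z = (-b +/- i sqrt(-D)) / (2a) = -0.4002 +/- 1.232i.
For a conjugate pair |z|^2 = z * conj(z) = (product of roots) = c/a = 1/(0.596) = 1.677852, so |z| = sqrt(1.677852) = 1.2953 for both roots.
Moduli of all roots: 1.2953, 1.2953.
All moduli strictly greater than 1? Yes.
Verdict: Stationary.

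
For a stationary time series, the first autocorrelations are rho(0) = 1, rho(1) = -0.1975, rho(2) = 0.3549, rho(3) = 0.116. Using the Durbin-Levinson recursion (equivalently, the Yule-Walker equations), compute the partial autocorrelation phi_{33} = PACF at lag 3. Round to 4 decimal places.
\phi_{33} = 0.2660

The PACF at lag k is phi_{kk}, the last component of the solution
to the Yule-Walker system G_k phi = r_k where
  (G_k)_{ij} = rho(|i - j|), (r_k)_i = rho(i), i,j = 1..k.
Equivalently, Durbin-Levinson gives phi_{kk} iteratively:
  phi_{11} = rho(1)
  phi_{kk} = [rho(k) - sum_{j=1..k-1} phi_{k-1,j} rho(k-j)]
            / [1 - sum_{j=1..k-1} phi_{k-1,j} rho(j)],
  phi_{k,j} = phi_{k-1,j} - phi_{kk} phi_{k-1,k-j},  j = 1..k-1.
Step k = 1:
  phi_11 = rho(1) = -0.1975.
Step k = 2:
  phi_22 = [rho(2) - phi_11 rho(1)] / [1 - phi_11 rho(1)] = [0.3549 - (-0.1975)(-0.1975)] / [1 - (-0.1975)(-0.1975)]
         = 0.31589375 / 0.96099375 = 0.328716.
  Update: phi_21 = phi_11 - phi_22 phi_11 = -0.1975 - (0.328716)(-0.1975) = -0.132579.
Step k = 3:
  phi_33 = [rho(3) - phi_21 rho(2) - phi_22 rho(1)] / [1 - phi_21 rho(1) - phi_22 rho(2)]
    numerator   = 0.116 - (-0.132579)(0.3549) - (0.328716)(-0.1975) = 0.22797352
    denominator = 1 - (-0.132579)(-0.1975) - (0.328716)(0.3549) = 0.85715451
  phi_33 = 0.22797352 / 0.85715451 = 0.266.
Therefore phi_{33} = 0.2660.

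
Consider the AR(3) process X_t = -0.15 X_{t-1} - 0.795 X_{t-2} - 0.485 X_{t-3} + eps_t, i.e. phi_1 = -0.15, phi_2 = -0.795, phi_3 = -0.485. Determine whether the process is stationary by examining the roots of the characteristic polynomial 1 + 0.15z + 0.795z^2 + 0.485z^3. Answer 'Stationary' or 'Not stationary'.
\text{Stationary}

The AR(p) characteristic polynomial is P(z) = 1 + 0.15z + 0.795z^2 + 0.485z^3.
Stationarity requires all roots to lie outside the unit circle, i.e. |z| > 1 for every root.
Degree 3: look for a simple real root z0 first, then factor out (1 - z/z0) and solve the remaining quadratic.
Testing z0 = -2: P(-2) = 1 + (0.15)(-2) + (0.795)(-2)^2 + (0.485)(-2)^3
  = 1 + (-0.3) + (3.18) + (-3.88) = 0.  So z_0 = -2 is a root, |z_0| = 2.
Divide out the factor (1 + 0.5 z) = (1 - z/z0) (since 1/z0 = -0.5):
  P(z) = (1 + 0.5 z)(1 + (-0.35) z + (0.97) z^2)
  [check: z-coef -0.35 - (-0.5) = 0.15; z^2-coef 0.97 - (-0.5)(-0.35) = 0.795; z^3-coef -(-0.5)(0.97) = 0.485.]
Remaining roots from the quadratic factor 1 + (-0.35) z + (0.97) z^2:
  Set 1 + (-0.35) z + (0.97) z^2 = 0, i.e. a z^2 + b z + c = 0 with a = 0.97, b = -0.35, c = 1.
  Discriminant D = b^2 - 4ac = (-0.35)^2 - 4*(0.97)*1 = 0.1225 - (3.88) = -3.7575.
  D < 0, so the roots are the complex-conjugate pair z = (-b +/- i sqrt(-D)) / (2a) = 0.1804 +/- 0.9992i.
  For a conjugate pair |z|^2 = z * conj(z) = (product of roots) = c/a = 1/(0.97) = 1.030928, so |z| = sqrt(1.030928) = 1.0153 for both roots.
Moduli of all roots: 2.0000, 1.0153, 1.0153.
All moduli strictly greater than 1? Yes.
Verdict: Stationary.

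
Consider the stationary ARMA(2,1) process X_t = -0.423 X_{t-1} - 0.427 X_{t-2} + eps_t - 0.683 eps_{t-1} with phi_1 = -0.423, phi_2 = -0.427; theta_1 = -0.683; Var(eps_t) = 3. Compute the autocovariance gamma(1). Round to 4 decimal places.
\gamma(1) = -3.6672

Multiply the model equation by X_{t-k} and take expectations. With theta_0 = psi_0 = 1 and psi_j the MA(infinity) weights, this gives
  gamma(k) - sum_i phi_i gamma(k-i) = c_k,
  c_k = sigma^2 * sum_{j=k..q} theta_j psi_{j-k}   (c_k = 0 for k > q),
using gamma(-m) = gamma(m).
psi-weights needed (psi_j = theta_j + sum_i phi_i psi_{j-i}):
  psi_1 = theta_1 + phi_1 = -0.683 + (-0.423) = -1.106
Right-hand sides:
  c_0 = sigma^2 (1 + theta_1 psi_1) = 3 * (1 + (-0.683)(-1.106)) = 3 * 1.755398 = 5.266194
  c_1 = sigma^2 theta_1 = 3 * (-0.683) = -2.049
  c_2 = 0
Equations for k = 0, 1, 2 (AR order 2, c_2 = 0):
  (E0) gamma(0) = phi_1 gamma(1) + phi_2 gamma(2) + c_0
  (E1) gamma(1) = phi_1 gamma(0) + phi_2 gamma(1) + c_1
  (E2) gamma(2) = phi_1 gamma(1) + phi_2 gamma(0)
From (E1): gamma(1) = A gamma(0) + B with
  A = phi_1 / (1 - phi_2) = -0.423 / 1.427 = -0.296426,   B = c_1 / (1 - phi_2) = -2.049 / 1.427 = -1.435879.
Insert (E2) into (E0): gamma(0) (1 - phi_2^2) = phi_1 (1 + phi_2) gamma(1) + c_0.
  phi_1 (1 + phi_2) = (-0.423)(0.573) = -0.242379,   1 - phi_2^2 = 0.817671.
Replace gamma(1) by A gamma(0) + B and collect gamma(0):
  gamma(0) [0.817671 - (-0.242379)(-0.296426)] = (-0.242379)(-1.435879) + 5.266194
  gamma(0) * 0.745824 = 5.614221
  gamma(0) = 5.614221 / 0.745824 = 7.527546.
  gamma(1) = A gamma(0) + B = (-0.296426)(7.527546) + (-1.435879) = -3.66724.
Therefore gamma(1) = -3.6672 (to 4 decimal places).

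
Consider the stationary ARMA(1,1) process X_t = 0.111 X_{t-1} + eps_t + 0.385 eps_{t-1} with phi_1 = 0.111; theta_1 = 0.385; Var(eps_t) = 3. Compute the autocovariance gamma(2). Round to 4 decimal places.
\gamma(2) = 0.1744

Multiply the model equation by X_{t-k} and take expectations. With theta_0 = psi_0 = 1 and psi_j the MA(infinity) weights, this gives
  gamma(k) - sum_i phi_i gamma(k-i) = c_k,
  c_k = sigma^2 * sum_{j=k..q} theta_j psi_{j-k}   (c_k = 0 for k > q),
using gamma(-m) = gamma(m).
psi-weights needed (psi_j = theta_j + sum_i phi_i psi_{j-i}):
  psi_1 = theta_1 + phi_1 = 0.385 + (0.111) = 0.496
Right-hand sides:
  c_0 = sigma^2 (1 + theta_1 psi_1) = 3 * (1 + (0.385)(0.496)) = 3 * 1.19096 = 3.57288
  c_1 = sigma^2 theta_1 = 3 * (0.385) = 1.155
  c_2 = 0
Equations for k = 0 and k = 1 (AR order 1):
  gamma(0) = phi_1 gamma(1) + c_0
  gamma(1) = phi_1 gamma(0) + c_1
Substituting the second into the first: gamma(0) (1 - phi_1^2) = c_0 + phi_1 c_1, so
  gamma(0) = (c_0 + phi_1 c_1) / (1 - phi_1^2) = (3.57288 + (0.111)(1.155)) / (1 - (0.111)^2) = 3.701085 / 0.987679 = 3.747255.
  gamma(1) = phi_1 gamma(0) + c_1 = (0.111)(3.747255) + (1.155) = 1.570945.
For k = 2 (> q): gamma(2) = phi_1 gamma(1) = (0.111)(1.570945) = 0.174375.
Therefore gamma(2) = 0.1744 (to 4 decimal places).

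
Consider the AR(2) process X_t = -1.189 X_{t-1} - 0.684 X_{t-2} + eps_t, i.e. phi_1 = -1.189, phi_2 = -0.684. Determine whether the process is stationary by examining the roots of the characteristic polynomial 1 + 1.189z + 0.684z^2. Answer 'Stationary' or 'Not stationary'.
\text{Stationary}

The AR(p) characteristic polynomial is P(z) = 1 + 1.189z + 0.684z^2.
Stationarity requires all roots to lie outside the unit circle, i.e. |z| > 1 for every root.
Set 1 + (1.189) z + (0.684) z^2 = 0, i.e. a z^2 + b z + c = 0 with a = 0.684, b = 1.189, c = 1.
Discriminant D = b^2 - 4ac = (1.189)^2 - 4*(0.684)*1 = 1.413721 - (2.736) = -1.322279.
D < 0, so the roots are the complex-conjugate pair z = (-b +/- i sqrt(-D)) / (2a) = -0.8692 +/- 0.8406i.
For a conjugate pair |z|^2 = z * conj(z) = (product of roots) = c/a = 1/(0.684) = 1.461988, so |z| = sqrt(1.461988) = 1.2091 for both roots.
Moduli of all roots: 1.2091, 1.2091.
All moduli strictly greater than 1? Yes.
Verdict: Stationary.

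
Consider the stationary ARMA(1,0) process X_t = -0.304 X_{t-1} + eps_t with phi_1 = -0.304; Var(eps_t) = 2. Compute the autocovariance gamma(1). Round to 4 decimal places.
\gamma(1) = -0.6699

Multiply the model equation by X_{t-k} and take expectations. With theta_0 = psi_0 = 1 and psi_j the MA(infinity) weights, this gives
  gamma(k) - sum_i phi_i gamma(k-i) = c_k,
  c_k = sigma^2 * sum_{j=k..q} theta_j psi_{j-k}   (c_k = 0 for k > q),
using gamma(-m) = gamma(m).
Pure AR (q = 0): c_0 = sigma^2 = 2, c_k = 0 for k >= 1.
Equations for k = 0 and k = 1 (AR order 1):
  gamma(0) = phi_1 gamma(1) + c_0
  gamma(1) = phi_1 gamma(0) + c_1
Substituting the second into the first: gamma(0) (1 - phi_1^2) = c_0 + phi_1 c_1, so
  gamma(0) = c_0 / (1 - phi_1^2) = 2 / (1 - (-0.304)^2) = 2 / 0.907584 = 2.203653.
  gamma(1) = phi_1 gamma(0) = (-0.304)(2.203653) = -0.66991.
Therefore gamma(1) = -0.6699 (to 4 decimal places).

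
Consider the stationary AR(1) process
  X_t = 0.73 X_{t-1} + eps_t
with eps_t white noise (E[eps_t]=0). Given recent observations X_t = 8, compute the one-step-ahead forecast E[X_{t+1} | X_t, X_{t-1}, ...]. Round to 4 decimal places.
E[X_{t+1} \mid \mathcal F_t] = 5.8400

For an AR(p) model X_t = c + sum_i phi_i X_{t-i} + eps_t, the
one-step-ahead conditional mean is
  E[X_{t+1} | X_t, ...] = c + sum_i phi_i X_{t+1-i}.
Substitute known values:
  E[X_{t+1} | ...] = (0.73) * (8)
                   = 5.8400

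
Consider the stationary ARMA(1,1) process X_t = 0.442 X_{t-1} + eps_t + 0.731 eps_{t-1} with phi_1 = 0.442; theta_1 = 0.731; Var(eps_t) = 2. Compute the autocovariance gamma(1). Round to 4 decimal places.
\gamma(1) = 3.8576

Multiply the model equation by X_{t-k} and take expectations. With theta_0 = psi_0 = 1 and psi_j the MA(infinity) weights, this gives
  gamma(k) - sum_i phi_i gamma(k-i) = c_k,
  c_k = sigma^2 * sum_{j=k..q} theta_j psi_{j-k}   (c_k = 0 for k > q),
using gamma(-m) = gamma(m).
psi-weights needed (psi_j = theta_j + sum_i phi_i psi_{j-i}):
  psi_1 = theta_1 + phi_1 = 0.731 + (0.442) = 1.173
Right-hand sides:
  c_0 = sigma^2 (1 + theta_1 psi_1) = 2 * (1 + (0.731)(1.173)) = 2 * 1.857463 = 3.714926
  c_1 = sigma^2 theta_1 = 2 * (0.731) = 1.462
  c_2 = 0
Equations for k = 0 and k = 1 (AR order 1):
  gamma(0) = phi_1 gamma(1) + c_0
  gamma(1) = phi_1 gamma(0) + c_1
Substituting the second into the first: gamma(0) (1 - phi_1^2) = c_0 + phi_1 c_1, so
  gamma(0) = (c_0 + phi_1 c_1) / (1 - phi_1^2) = (3.714926 + (0.442)(1.462)) / (1 - (0.442)^2) = 4.36113 / 0.804636 = 5.420004.
  gamma(1) = phi_1 gamma(0) + c_1 = (0.442)(5.420004) + (1.462) = 3.857642.
Therefore gamma(1) = 3.8576 (to 4 decimal places).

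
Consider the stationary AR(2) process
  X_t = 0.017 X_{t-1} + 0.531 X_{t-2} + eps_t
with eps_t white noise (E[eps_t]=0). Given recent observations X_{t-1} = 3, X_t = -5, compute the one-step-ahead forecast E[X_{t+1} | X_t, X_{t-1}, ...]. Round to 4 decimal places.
E[X_{t+1} \mid \mathcal F_t] = 1.5080

For an AR(p) model X_t = c + sum_i phi_i X_{t-i} + eps_t, the
one-step-ahead conditional mean is
  E[X_{t+1} | X_t, ...] = c + sum_i phi_i X_{t+1-i}.
Substitute known values:
  E[X_{t+1} | ...] = (0.017) * (-5) + (0.531) * (3)
                   = 1.5080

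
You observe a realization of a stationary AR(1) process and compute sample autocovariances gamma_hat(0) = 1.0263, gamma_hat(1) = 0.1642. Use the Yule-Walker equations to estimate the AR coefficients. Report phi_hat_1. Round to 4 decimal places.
\hat\phi_{1} = 0.1600

The Yule-Walker equations for an AR(p) process read, in matrix form,
  Gamma_p phi = r_p,   with   (Gamma_p)_{ij} = gamma(|i - j|),
                       (r_p)_i = gamma(i),   i,j = 1..p.
Substitute the sample gammas (Toeplitz matrix and right-hand side of size 1):
  Gamma_p = [[1.0263]]
  r_p     = [0.1642]
With p = 1 this is the single equation gamma(0) phi_1 = gamma(1):
  phi_hat_1 = gamma(1) / gamma(0) = 0.1642 / 1.0263 = 0.1600.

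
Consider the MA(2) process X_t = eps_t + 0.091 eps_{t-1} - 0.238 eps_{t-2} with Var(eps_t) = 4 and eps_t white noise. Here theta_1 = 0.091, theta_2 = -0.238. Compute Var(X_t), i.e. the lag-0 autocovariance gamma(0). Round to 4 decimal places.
\gamma(0) = 4.2597

For an MA(q) process X_t = eps_t + sum_i theta_i eps_{t-i} with
Var(eps_t) = sigma^2, the variance is
  gamma(0) = sigma^2 * (1 + sum_i theta_i^2).
  sum_i theta_i^2 = (0.091)^2 + (-0.238)^2 = 0.008281 + 0.056644 = 0.064925.
  gamma(0) = 4 * (1 + 0.064925) = 4 * 1.064925 = 4.2597.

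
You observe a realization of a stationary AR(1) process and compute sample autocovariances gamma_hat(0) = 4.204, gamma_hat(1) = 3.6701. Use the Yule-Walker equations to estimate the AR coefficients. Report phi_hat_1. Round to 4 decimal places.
\hat\phi_{1} = 0.8730

The Yule-Walker equations for an AR(p) process read, in matrix form,
  Gamma_p phi = r_p,   with   (Gamma_p)_{ij} = gamma(|i - j|),
                       (r_p)_i = gamma(i),   i,j = 1..p.
Substitute the sample gammas (Toeplitz matrix and right-hand side of size 1):
  Gamma_p = [[4.204]]
  r_p     = [3.6701]
With p = 1 this is the single equation gamma(0) phi_1 = gamma(1):
  phi_hat_1 = gamma(1) / gamma(0) = 3.6701 / 4.204 = 0.8730.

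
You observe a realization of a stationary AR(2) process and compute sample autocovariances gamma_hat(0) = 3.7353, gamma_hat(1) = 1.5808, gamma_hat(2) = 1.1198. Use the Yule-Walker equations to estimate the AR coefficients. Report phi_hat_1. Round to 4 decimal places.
\hat\phi_{1} = 0.3610

The Yule-Walker equations for an AR(p) process read, in matrix form,
  Gamma_p phi = r_p,   with   (Gamma_p)_{ij} = gamma(|i - j|),
                       (r_p)_i = gamma(i),   i,j = 1..p.
Substitute the sample gammas (Toeplitz matrix and right-hand side of size 2):
  Gamma_p = [[3.7353, 1.5808], [1.5808, 3.7353]]
  r_p     = [1.5808, 1.1198]
Written out:
  3.7353 phi_1 + 1.5808 phi_2 = 1.5808
  1.5808 phi_1 + 3.7353 phi_2 = 1.1198
Solve by Cramer's rule:
  det = gamma(0)^2 - gamma(1)^2 = (3.7353)^2 - (1.5808)^2 = 13.95246609 - 2.49892864 = 11.45353745
  phi_hat_1 = [gamma(1) gamma(0) - gamma(1) gamma(2)] / det = [(1.5808)(3.7353) - (1.5808)(1.1198)] / 11.45353745 = 4.1345824 / 11.45353745 = 0.361
  phi_hat_2 = [gamma(0) gamma(2) - gamma(1)^2] / det = [(3.7353)(1.1198) - (1.5808)^2] / 11.45353745 = 1.6838603 / 11.45353745 = 0.147
So phi_hat = [0.3610, 0.1470].
Therefore phi_hat_1 = 0.3610.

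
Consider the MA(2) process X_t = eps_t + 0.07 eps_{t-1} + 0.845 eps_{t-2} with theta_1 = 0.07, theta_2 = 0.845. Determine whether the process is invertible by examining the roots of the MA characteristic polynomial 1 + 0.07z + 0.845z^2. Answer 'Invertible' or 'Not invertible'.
\text{Invertible}

The MA(q) characteristic polynomial is P(z) = 1 + 0.07z + 0.845z^2.
Invertibility requires all roots to lie outside the unit circle, i.e. |z| > 1 for every root.
Set 1 + (0.07) z + (0.845) z^2 = 0, i.e. a z^2 + b z + c = 0 with a = 0.845, b = 0.07, c = 1.
Discriminant D = b^2 - 4ac = (0.07)^2 - 4*(0.845)*1 = 0.0049 - (3.38) = -3.3751.
D < 0, so the roots are the complex-conjugate pair z = (-b +/- i sqrt(-D)) / (2a) = -0.0414 +/- 1.0871i.
For a conjugate pair |z|^2 = z * conj(z) = (product of roots) = c/a = 1/(0.845) = 1.183432, so |z| = sqrt(1.183432) = 1.0879 for both roots.
Moduli of all roots: 1.0879, 1.0879.
All moduli strictly greater than 1? Yes.
Verdict: Invertible.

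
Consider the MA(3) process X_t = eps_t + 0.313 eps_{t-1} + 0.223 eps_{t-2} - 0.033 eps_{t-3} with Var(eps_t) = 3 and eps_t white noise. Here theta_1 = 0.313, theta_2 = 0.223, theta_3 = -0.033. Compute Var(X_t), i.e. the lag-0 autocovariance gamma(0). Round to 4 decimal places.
\gamma(0) = 3.4464

For an MA(q) process X_t = eps_t + sum_i theta_i eps_{t-i} with
Var(eps_t) = sigma^2, the variance is
  gamma(0) = sigma^2 * (1 + sum_i theta_i^2).
  sum_i theta_i^2 = (0.313)^2 + (0.223)^2 + (-0.033)^2 = 0.097969 + 0.049729 + 0.001089 = 0.148787.
  gamma(0) = 3 * (1 + 0.148787) = 3 * 1.148787 = 3.446361, which rounds to 3.4464.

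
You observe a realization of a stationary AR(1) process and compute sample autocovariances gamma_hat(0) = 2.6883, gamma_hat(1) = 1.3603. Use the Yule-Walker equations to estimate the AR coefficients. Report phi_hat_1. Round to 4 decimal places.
\hat\phi_{1} = 0.5060

The Yule-Walker equations for an AR(p) process read, in matrix form,
  Gamma_p phi = r_p,   with   (Gamma_p)_{ij} = gamma(|i - j|),
                       (r_p)_i = gamma(i),   i,j = 1..p.
Substitute the sample gammas (Toeplitz matrix and right-hand side of size 1):
  Gamma_p = [[2.6883]]
  r_p     = [1.3603]
With p = 1 this is the single equation gamma(0) phi_1 = gamma(1):
  phi_hat_1 = gamma(1) / gamma(0) = 1.3603 / 2.6883 = 0.5060.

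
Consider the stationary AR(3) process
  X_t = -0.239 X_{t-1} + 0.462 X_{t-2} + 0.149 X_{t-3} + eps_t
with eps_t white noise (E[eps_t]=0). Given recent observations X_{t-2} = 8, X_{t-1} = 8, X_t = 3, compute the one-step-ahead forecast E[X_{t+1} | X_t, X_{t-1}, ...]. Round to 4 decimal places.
E[X_{t+1} \mid \mathcal F_t] = 4.1710

For an AR(p) model X_t = c + sum_i phi_i X_{t-i} + eps_t, the
one-step-ahead conditional mean is
  E[X_{t+1} | X_t, ...] = c + sum_i phi_i X_{t+1-i}.
Substitute known values:
  E[X_{t+1} | ...] = (-0.239) * (3) + (0.462) * (8) + (0.149) * (8)
                   = 4.1710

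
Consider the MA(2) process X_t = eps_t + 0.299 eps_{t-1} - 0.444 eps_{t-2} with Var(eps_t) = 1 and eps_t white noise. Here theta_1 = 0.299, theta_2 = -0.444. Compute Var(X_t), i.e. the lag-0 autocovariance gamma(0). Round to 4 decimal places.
\gamma(0) = 1.2865

For an MA(q) process X_t = eps_t + sum_i theta_i eps_{t-i} with
Var(eps_t) = sigma^2, the variance is
  gamma(0) = sigma^2 * (1 + sum_i theta_i^2).
  sum_i theta_i^2 = (0.299)^2 + (-0.444)^2 = 0.089401 + 0.197136 = 0.286537.
  gamma(0) = 1 * (1 + 0.286537) = 1 * 1.286537 = 1.286537, which rounds to 1.2865.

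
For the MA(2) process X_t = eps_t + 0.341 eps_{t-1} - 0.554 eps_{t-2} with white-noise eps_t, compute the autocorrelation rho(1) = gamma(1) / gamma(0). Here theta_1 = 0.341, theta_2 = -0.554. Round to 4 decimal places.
\rho(1) = 0.1069

For an MA(q) process with theta_0 = 1, the autocovariance is
  gamma(k) = sigma^2 * sum_{i=0..q-k} theta_i * theta_{i+k},
and rho(k) = gamma(k) / gamma(0). Sigma^2 cancels.
  numerator   = (1)*(0.341) + (0.341)*(-0.554) = 0.152086.
  denominator = (1)^2 + (0.341)^2 + (-0.554)^2 = 1.423197.
  rho(1) = 0.152086 / 1.423197 = 0.1069.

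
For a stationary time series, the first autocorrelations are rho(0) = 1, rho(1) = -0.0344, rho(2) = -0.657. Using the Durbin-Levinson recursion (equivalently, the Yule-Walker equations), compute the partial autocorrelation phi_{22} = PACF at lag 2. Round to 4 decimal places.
\phi_{22} = -0.6590

The PACF at lag k is phi_{kk}, the last component of the solution
to the Yule-Walker system G_k phi = r_k where
  (G_k)_{ij} = rho(|i - j|), (r_k)_i = rho(i), i,j = 1..k.
Equivalently, Durbin-Levinson gives phi_{kk} iteratively:
  phi_{11} = rho(1)
  phi_{kk} = [rho(k) - sum_{j=1..k-1} phi_{k-1,j} rho(k-j)]
            / [1 - sum_{j=1..k-1} phi_{k-1,j} rho(j)],
  phi_{k,j} = phi_{k-1,j} - phi_{kk} phi_{k-1,k-j},  j = 1..k-1.
Step k = 1:
  phi_11 = rho(1) = -0.0344.
Step k = 2:
  phi_22 = [rho(2) - phi_11 rho(1)] / [1 - phi_11 rho(1)] = [-0.657 - (-0.0344)(-0.0344)] / [1 - (-0.0344)(-0.0344)]
         = -0.65818336 / 0.99881664 = -0.659.
Therefore phi_{22} = -0.6590.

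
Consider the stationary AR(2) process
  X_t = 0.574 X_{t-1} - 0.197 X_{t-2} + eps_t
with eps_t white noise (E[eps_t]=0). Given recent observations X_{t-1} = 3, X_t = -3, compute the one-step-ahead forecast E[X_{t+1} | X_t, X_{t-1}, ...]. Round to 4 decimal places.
E[X_{t+1} \mid \mathcal F_t] = -2.3130

For an AR(p) model X_t = c + sum_i phi_i X_{t-i} + eps_t, the
one-step-ahead conditional mean is
  E[X_{t+1} | X_t, ...] = c + sum_i phi_i X_{t+1-i}.
Substitute known values:
  E[X_{t+1} | ...] = (0.574) * (-3) + (-0.197) * (3)
                   = -2.3130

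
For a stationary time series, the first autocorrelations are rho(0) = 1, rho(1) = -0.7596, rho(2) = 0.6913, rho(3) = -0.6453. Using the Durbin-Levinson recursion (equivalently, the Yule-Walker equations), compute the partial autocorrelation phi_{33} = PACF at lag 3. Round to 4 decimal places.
\phi_{33} = -0.1449

The PACF at lag k is phi_{kk}, the last component of the solution
to the Yule-Walker system G_k phi = r_k where
  (G_k)_{ij} = rho(|i - j|), (r_k)_i = rho(i), i,j = 1..k.
Equivalently, Durbin-Levinson gives phi_{kk} iteratively:
  phi_{11} = rho(1)
  phi_{kk} = [rho(k) - sum_{j=1..k-1} phi_{k-1,j} rho(k-j)]
            / [1 - sum_{j=1..k-1} phi_{k-1,j} rho(j)],
  phi_{k,j} = phi_{k-1,j} - phi_{kk} phi_{k-1,k-j},  j = 1..k-1.
Step k = 1:
  phi_11 = rho(1) = -0.7596.
Step k = 2:
  phi_22 = [rho(2) - phi_11 rho(1)] / [1 - phi_11 rho(1)] = [0.6913 - (-0.7596)(-0.7596)] / [1 - (-0.7596)(-0.7596)]
         = 0.11430784 / 0.42300784 = 0.270226.
  Update: phi_21 = phi_11 - phi_22 phi_11 = -0.7596 - (0.270226)(-0.7596) = -0.554336.
Step k = 3:
  phi_33 = [rho(3) - phi_21 rho(2) - phi_22 rho(1)] / [1 - phi_21 rho(1) - phi_22 rho(2)]
    numerator   = -0.6453 - (-0.554336)(0.6913) - (0.270226)(-0.7596) = -0.05682356
    denominator = 1 - (-0.554336)(-0.7596) - (0.270226)(0.6913) = 0.39211886
  phi_33 = -0.05682356 / 0.39211886 = -0.1449.
Therefore phi_{33} = -0.1449.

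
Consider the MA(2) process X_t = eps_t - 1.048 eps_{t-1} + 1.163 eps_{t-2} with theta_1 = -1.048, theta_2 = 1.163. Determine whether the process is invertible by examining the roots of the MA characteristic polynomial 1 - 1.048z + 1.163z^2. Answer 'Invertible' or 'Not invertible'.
\text{Not invertible}

The MA(q) characteristic polynomial is P(z) = 1 - 1.048z + 1.163z^2.
Invertibility requires all roots to lie outside the unit circle, i.e. |z| > 1 for every root.
Set 1 + (-1.048) z + (1.163) z^2 = 0, i.e. a z^2 + b z + c = 0 with a = 1.163, b = -1.048, c = 1.
Discriminant D = b^2 - 4ac = (-1.048)^2 - 4*(1.163)*1 = 1.098304 - (4.652) = -3.553696.
D < 0, so the roots are the complex-conjugate pair z = (-b +/- i sqrt(-D)) / (2a) = 0.4506 +/- 0.8105i.
For a conjugate pair |z|^2 = z * conj(z) = (product of roots) = c/a = 1/(1.163) = 0.859845, so |z| = sqrt(0.859845) = 0.9273 for both roots.
Moduli of all roots: 0.9273, 0.9273.
All moduli strictly greater than 1? No.
Verdict: Not invertible.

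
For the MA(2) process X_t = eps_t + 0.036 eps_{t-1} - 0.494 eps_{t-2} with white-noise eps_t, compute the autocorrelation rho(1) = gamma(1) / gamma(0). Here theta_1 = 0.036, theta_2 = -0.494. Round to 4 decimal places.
\rho(1) = 0.0146

For an MA(q) process with theta_0 = 1, the autocovariance is
  gamma(k) = sigma^2 * sum_{i=0..q-k} theta_i * theta_{i+k},
and rho(k) = gamma(k) / gamma(0). Sigma^2 cancels.
  numerator   = (1)*(0.036) + (0.036)*(-0.494) = 0.018216.
  denominator = (1)^2 + (0.036)^2 + (-0.494)^2 = 1.245332.
  rho(1) = 0.018216 / 1.245332 = 0.0146.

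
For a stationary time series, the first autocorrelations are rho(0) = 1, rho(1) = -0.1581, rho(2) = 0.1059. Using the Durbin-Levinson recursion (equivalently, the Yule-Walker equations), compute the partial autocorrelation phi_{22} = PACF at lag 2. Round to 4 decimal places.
\phi_{22} = 0.0830

The PACF at lag k is phi_{kk}, the last component of the solution
to the Yule-Walker system G_k phi = r_k where
  (G_k)_{ij} = rho(|i - j|), (r_k)_i = rho(i), i,j = 1..k.
Equivalently, Durbin-Levinson gives phi_{kk} iteratively:
  phi_{11} = rho(1)
  phi_{kk} = [rho(k) - sum_{j=1..k-1} phi_{k-1,j} rho(k-j)]
            / [1 - sum_{j=1..k-1} phi_{k-1,j} rho(j)],
  phi_{k,j} = phi_{k-1,j} - phi_{kk} phi_{k-1,k-j},  j = 1..k-1.
Step k = 1:
  phi_11 = rho(1) = -0.1581.
Step k = 2:
  phi_22 = [rho(2) - phi_11 rho(1)] / [1 - phi_11 rho(1)] = [0.1059 - (-0.1581)(-0.1581)] / [1 - (-0.1581)(-0.1581)]
         = 0.08090439 / 0.97500439 = 0.083.
Therefore phi_{22} = 0.0830.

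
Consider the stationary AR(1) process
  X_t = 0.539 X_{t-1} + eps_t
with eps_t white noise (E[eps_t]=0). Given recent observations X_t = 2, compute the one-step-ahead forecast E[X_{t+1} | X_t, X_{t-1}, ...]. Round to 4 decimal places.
E[X_{t+1} \mid \mathcal F_t] = 1.0780

For an AR(p) model X_t = c + sum_i phi_i X_{t-i} + eps_t, the
one-step-ahead conditional mean is
  E[X_{t+1} | X_t, ...] = c + sum_i phi_i X_{t+1-i}.
Substitute known values:
  E[X_{t+1} | ...] = (0.539) * (2)
                   = 1.0780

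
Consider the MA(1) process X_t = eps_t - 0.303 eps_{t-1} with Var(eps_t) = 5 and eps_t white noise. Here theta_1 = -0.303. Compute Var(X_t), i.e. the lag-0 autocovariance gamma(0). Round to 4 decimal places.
\gamma(0) = 5.4590

For an MA(q) process X_t = eps_t + sum_i theta_i eps_{t-i} with
Var(eps_t) = sigma^2, the variance is
  gamma(0) = sigma^2 * (1 + sum_i theta_i^2).
  sum_i theta_i^2 = (-0.303)^2 = 0.091809.
  gamma(0) = 5 * (1 + 0.091809) = 5 * 1.091809 = 5.459045, which rounds to 5.4590.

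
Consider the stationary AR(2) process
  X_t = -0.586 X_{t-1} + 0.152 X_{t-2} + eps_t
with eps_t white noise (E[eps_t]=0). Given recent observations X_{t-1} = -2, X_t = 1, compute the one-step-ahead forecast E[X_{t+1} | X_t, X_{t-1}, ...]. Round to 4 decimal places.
E[X_{t+1} \mid \mathcal F_t] = -0.8900

For an AR(p) model X_t = c + sum_i phi_i X_{t-i} + eps_t, the
one-step-ahead conditional mean is
  E[X_{t+1} | X_t, ...] = c + sum_i phi_i X_{t+1-i}.
Substitute known values:
  E[X_{t+1} | ...] = (-0.586) * (1) + (0.152) * (-2)
                   = -0.8900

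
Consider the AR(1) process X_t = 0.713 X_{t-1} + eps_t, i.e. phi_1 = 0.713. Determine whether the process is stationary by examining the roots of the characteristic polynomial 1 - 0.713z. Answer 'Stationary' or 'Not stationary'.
\text{Stationary}

The AR(p) characteristic polynomial is P(z) = 1 - 0.713z.
Stationarity requires all roots to lie outside the unit circle, i.e. |z| > 1 for every root.
This is linear in z: 1 + (-0.713) z = 0  =>  z = -1/(-0.713) = 1.402525,  |z| = 1.402525.
Moduli of all roots: 1.4025.
All moduli strictly greater than 1? Yes.
Verdict: Stationary.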